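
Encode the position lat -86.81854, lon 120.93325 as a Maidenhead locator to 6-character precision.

Offset from 180°W / 90°S: lon 300.9332°, lat 3.1815°.
Field: lon ⌊300.9332/20⌋ = 15 → P; lat ⌊3.1815/10⌋ = 0 → A.
Square: lon ⌊0.9332/2⌋ = 0; lat ⌊3.1815/1⌋ = 3.
Subsquare: lon ⌊0.9332/0.0833333⌋ = 11 → l; lat ⌊0.1815/0.0416667⌋ = 4 → e.

PA03le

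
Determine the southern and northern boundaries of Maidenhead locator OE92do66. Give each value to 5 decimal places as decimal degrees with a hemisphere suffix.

47.39167° S, 47.38750° S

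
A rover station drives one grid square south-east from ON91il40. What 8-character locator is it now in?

ON91ik59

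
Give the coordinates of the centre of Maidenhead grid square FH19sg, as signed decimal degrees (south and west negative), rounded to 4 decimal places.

Field F=5, H=7: +5·20° lon, +7·10° lat → SW at lon -80°, lat -20°.
Square 1, 9: +1·2° lon, +9·1° lat → SW at lon -78°, lat -11°.
Subsquare s=18, g=6: +18·0.0833333° lon, +6·0.0416667° lat → SW at lon -76.5°, lat -10.75°.
Cell spans 0.0833333° lon × 0.0416667° lat. Centre is SW corner plus half of each.
latitude -10.7292, longitude -76.4583.

-10.7292, -76.4583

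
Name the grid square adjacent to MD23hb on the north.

MD23hc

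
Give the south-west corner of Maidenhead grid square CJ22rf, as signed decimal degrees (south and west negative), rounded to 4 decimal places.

Field C=2, J=9: +2·20° lon, +9·10° lat → SW at lon -140°, lat 0°.
Square 2, 2: +2·2° lon, +2·1° lat → SW at lon -136°, lat 2°.
Subsquare r=17, f=5: +17·0.0833333° lon, +5·0.0416667° lat → SW at lon -134.583°, lat 2.20833°.
latitude 2.2083, longitude -134.5833.

2.2083, -134.5833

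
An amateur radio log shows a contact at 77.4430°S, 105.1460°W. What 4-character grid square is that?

Add 180° to longitude and 90° to latitude: 74.85, 12.56.
Field: lon ⌊74.85/20⌋ = 3 → D; lat ⌊12.56/10⌋ = 1 → B.
Square: lon ⌊14.85/2⌋ = 7; lat ⌊2.56/1⌋ = 2.

DB72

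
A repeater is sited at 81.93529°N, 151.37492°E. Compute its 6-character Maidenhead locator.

QR51qw

Add 180° to longitude and 90° to latitude: 331.3749, 171.9353.
Field: lon ⌊331.3749/20⌋ = 16 → Q; lat ⌊171.9353/10⌋ = 17 → R.
Square: lon ⌊11.3749/2⌋ = 5; lat ⌊1.9353/1⌋ = 1.
Subsquare: lon ⌊1.3749/0.0833333⌋ = 16 → q; lat ⌊0.9353/0.0416667⌋ = 22 → w.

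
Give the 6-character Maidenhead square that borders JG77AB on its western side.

JG67xb

Longitude subsquare a = 0; −1 → -1, wraps to 23 = x, carry into square.
Longitude square 7; −1 → 6.
The latitude characters are unchanged.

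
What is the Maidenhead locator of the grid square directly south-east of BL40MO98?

BL40no07

Longitude extended square 9; +1 → 10, wraps to 0, carry into subsquare.
Longitude subsquare m = 12; +1 → 13 = n.
Latitude extended square 8; −1 → 7.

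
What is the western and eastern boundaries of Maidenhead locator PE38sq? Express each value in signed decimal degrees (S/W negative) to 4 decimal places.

127.5000, 127.5833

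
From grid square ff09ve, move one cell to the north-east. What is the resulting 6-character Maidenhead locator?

FF09wf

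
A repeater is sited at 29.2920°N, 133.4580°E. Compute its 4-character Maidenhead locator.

PL69

Add 180° to longitude and 90° to latitude: 313.46, 119.29.
Field (20°×10°, letters A–R): lon ⌊313.46/20⌋ = 15 → P; lat ⌊119.29/10⌋ = 11 → L.
Square (2°×1°, digits 0–9): lon ⌊13.46/2⌋ = 6; lat ⌊9.29/1⌋ = 9.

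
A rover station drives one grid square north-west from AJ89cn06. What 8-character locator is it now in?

AJ89bn97

Longitude extended square 0; −1 → -1, wraps to 9, carry into subsquare.
Longitude subsquare c = 2; −1 → 1 = b.
Latitude extended square 6; +1 → 7.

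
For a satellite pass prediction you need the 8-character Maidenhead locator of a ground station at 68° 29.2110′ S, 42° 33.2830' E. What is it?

Offset from 180°W / 90°S: lon 222.55472°, lat 21.51315°.
Field: 222.55472/20 → 11 → L, 21.51315/10 → 2 → C; chars LC.
Square: 2.55472/2 → 1, 1.51315/1 → 1; chars 11.
Subsquare: 0.55472/0.0833333 → 6 → g, 0.51315/0.0416667 → 12 → m; chars gm.
Extended square: 0.05472/0.00833333 → 6, 0.01315/0.00416667 → 3; chars 63.

LC11gm63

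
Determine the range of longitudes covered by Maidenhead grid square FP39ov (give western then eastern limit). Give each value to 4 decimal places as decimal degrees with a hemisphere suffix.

72.8333° W, 72.7500° W

Field F=5, P=15: +5·20° lon, +15·10° lat → SW at lon -80°, lat 60°.
Square 3, 9: +3·2° lon, +9·1° lat → SW at lon -74°, lat 69°.
Subsquare o=14, v=21: +14·0.0833333° lon, +21·0.0416667° lat → SW at lon -72.8333°, lat 69.875°.
Cell spans 0.0833333° lon × 0.0416667° lat.
west 72.8333° W, east 72.7500° W.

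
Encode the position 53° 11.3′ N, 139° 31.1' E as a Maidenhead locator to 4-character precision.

Offset from 180°W / 90°S: lon 319.52°, lat 143.19°.
Field: lon ⌊319.52/20⌋ = 15 → P; lat ⌊143.19/10⌋ = 14 → O.
Square: lon ⌊19.52/2⌋ = 9; lat ⌊3.19/1⌋ = 3.

PO93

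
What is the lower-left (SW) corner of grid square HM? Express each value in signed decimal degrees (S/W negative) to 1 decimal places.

30.0, -40.0

Field H=7, M=12: +7·20° lon, +12·10° lat → SW at lon -40°, lat 30°.
latitude 30.0, longitude -40.0.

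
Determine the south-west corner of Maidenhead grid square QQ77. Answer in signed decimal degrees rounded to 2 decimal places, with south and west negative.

77.00, 154.00

Field Q=16, Q=16: +16·20° lon, +16·10° lat → SW at lon 140°, lat 70°.
Square 7, 7: +7·2° lon, +7·1° lat → SW at lon 154°, lat 77°.
latitude 77.00, longitude 154.00.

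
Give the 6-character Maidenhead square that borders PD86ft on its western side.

PD86et

Longitude subsquare f = 5; −1 → 4 = e.
The latitude characters are unchanged.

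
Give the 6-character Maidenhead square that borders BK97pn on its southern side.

Latitude subsquare n = 13; −1 → 12 = m.
The longitude characters are unchanged.

BK97pm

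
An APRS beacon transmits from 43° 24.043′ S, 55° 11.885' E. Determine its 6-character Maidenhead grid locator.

LE76oo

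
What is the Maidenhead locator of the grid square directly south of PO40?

PN49

Latitude square 0; −1 → -1, wraps to 9, carry into field.
Latitude field O = 14; −1 → 13 = N.
The longitude characters are unchanged.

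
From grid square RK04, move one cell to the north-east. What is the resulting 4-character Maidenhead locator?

Longitude square 0; +1 → 1.
Latitude square 4; +1 → 5.

RK15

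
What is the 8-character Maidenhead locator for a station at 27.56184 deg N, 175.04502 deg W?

Shift to the Maidenhead origin (180°W, 90°S): lon 4.95498, lat 117.56184.
Field (20°×10°, letters A–R): lon ⌊4.95498/20⌋ = 0 → A; lat ⌊117.56184/10⌋ = 11 → L.
Square (2°×1°, digits 0–9): lon ⌊4.95498/2⌋ = 2; lat ⌊7.56184/1⌋ = 7.
Subsquare (5′×2.5′, letters a–x): lon ⌊0.95498/0.0833333⌋ = 11 → l; lat ⌊0.56184/0.0416667⌋ = 13 → n.
Extended square (30″×15″, digits 0–9): lon ⌊0.03831/0.00833333⌋ = 4; lat ⌊0.02017/0.00416667⌋ = 4.

AL27ln44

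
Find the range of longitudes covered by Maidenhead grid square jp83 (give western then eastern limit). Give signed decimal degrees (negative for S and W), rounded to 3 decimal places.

Field J=9, P=15: +9·20° lon, +15·10° lat → SW at lon 0°, lat 60°.
Square 8, 3: +8·2° lon, +3·1° lat → SW at lon 16°, lat 63°.
Cell spans 2° lon × 1° lat.
west 16.000, east 18.000.

16.000, 18.000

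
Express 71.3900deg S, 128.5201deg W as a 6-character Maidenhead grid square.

CB58ro

Shift to the Maidenhead origin (180°W, 90°S): lon 51.4799, lat 18.6100.
Field: 51.4799/20 → 2 → C, 18.6100/10 → 1 → B; chars CB.
Square: 11.4799/2 → 5, 8.6100/1 → 8; chars 58.
Subsquare: 1.4799/0.0833333 → 17 → r, 0.6100/0.0416667 → 14 → o; chars ro.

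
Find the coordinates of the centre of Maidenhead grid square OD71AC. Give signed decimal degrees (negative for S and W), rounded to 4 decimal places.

Field O=14, D=3: +14·20° lon, +3·10° lat → SW at lon 100°, lat -60°.
Square 7, 1: +7·2° lon, +1·1° lat → SW at lon 114°, lat -59°.
Subsquare a=0, c=2: +0·0.0833333° lon, +2·0.0416667° lat → SW at lon 114°, lat -58.9167°.
Cell spans 0.0833333° lon × 0.0416667° lat. Centre is SW corner plus half of each.
latitude -58.8958, longitude 114.0417.

-58.8958, 114.0417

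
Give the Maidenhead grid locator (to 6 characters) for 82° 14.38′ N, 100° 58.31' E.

OR02lf

Shift to the Maidenhead origin (180°W, 90°S): lon 280.9718, lat 172.2397.
Field: 280.9718/20 → 14 → O, 172.2397/10 → 17 → R; chars OR.
Square: 0.9718/2 → 0, 2.2397/1 → 2; chars 02.
Subsquare: 0.9718/0.0833333 → 11 → l, 0.2397/0.0416667 → 5 → f; chars lf.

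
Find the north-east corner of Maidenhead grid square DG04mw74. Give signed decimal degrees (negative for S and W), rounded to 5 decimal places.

-25.06250, -118.93333

Field D=3, G=6: +3·20° lon, +6·10° lat → SW at lon -120°, lat -30°.
Square 0, 4: +0·2° lon, +4·1° lat → SW at lon -120°, lat -26°.
Subsquare m=12, w=22: +12·0.0833333° lon, +22·0.0416667° lat → SW at lon -119°, lat -25.0833°.
Extended square 7, 4: +7·0.00833333° lon, +4·0.00416667° lat → SW at lon -118.942°, lat -25.0667°.
Cell spans 0.00833333° lon × 0.00416667° lat. NE corner is SW corner plus one full cell.
latitude -25.06250, longitude -118.93333.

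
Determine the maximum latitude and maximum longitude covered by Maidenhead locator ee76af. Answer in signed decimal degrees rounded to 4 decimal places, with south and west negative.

-43.7500, -85.9167

Field E=4, E=4: +4·20° lon, +4·10° lat → SW at lon -100°, lat -50°.
Square 7, 6: +7·2° lon, +6·1° lat → SW at lon -86°, lat -44°.
Subsquare a=0, f=5: +0·0.0833333° lon, +5·0.0416667° lat → SW at lon -86°, lat -43.7917°.
Cell spans 0.0833333° lon × 0.0416667° lat. NE corner is SW corner plus one full cell.
latitude -43.7500, longitude -85.9167.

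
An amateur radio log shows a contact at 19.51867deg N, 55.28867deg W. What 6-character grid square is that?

GK29im

Shift to the Maidenhead origin (180°W, 90°S): lon 124.7113, lat 109.5187.
Field: 124.7113/20 → 6 → G, 109.5187/10 → 10 → K; chars GK.
Square: 4.7113/2 → 2, 9.5187/1 → 9; chars 29.
Subsquare: 0.7113/0.0833333 → 8 → i, 0.5187/0.0416667 → 12 → m; chars im.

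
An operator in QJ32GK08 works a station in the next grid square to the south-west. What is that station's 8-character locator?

Longitude extended square 0; −1 → -1, wraps to 9, carry into subsquare.
Longitude subsquare g = 6; −1 → 5 = f.
Latitude extended square 8; −1 → 7.

QJ32fk97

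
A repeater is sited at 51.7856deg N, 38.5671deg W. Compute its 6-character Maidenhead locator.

Add 180° to longitude and 90° to latitude: 141.4329, 141.7856.
Field: 141.4329/20 → 7 → H, 141.7856/10 → 14 → O; chars HO.
Square: 1.4329/2 → 0, 1.7856/1 → 1; chars 01.
Subsquare: 1.4329/0.0833333 → 17 → r, 0.7856/0.0416667 → 18 → s; chars rs.

HO01rs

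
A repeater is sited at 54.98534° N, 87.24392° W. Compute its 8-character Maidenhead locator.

EO64jx06

Shift to the Maidenhead origin (180°W, 90°S): lon 92.75608, lat 144.98534.
Field: lon ⌊92.75608/20⌋ = 4 → E; lat ⌊144.98534/10⌋ = 14 → O.
Square: lon ⌊12.75608/2⌋ = 6; lat ⌊4.98534/1⌋ = 4.
Subsquare: lon ⌊0.75608/0.0833333⌋ = 9 → j; lat ⌊0.98534/0.0416667⌋ = 23 → x.
Extended square: lon ⌊0.00608/0.00833333⌋ = 0; lat ⌊0.02701/0.00416667⌋ = 6.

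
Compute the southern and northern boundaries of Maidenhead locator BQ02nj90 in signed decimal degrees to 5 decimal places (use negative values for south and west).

Field B=1, Q=16: +1·20° lon, +16·10° lat → SW at lon -160°, lat 70°.
Square 0, 2: +0·2° lon, +2·1° lat → SW at lon -160°, lat 72°.
Subsquare n=13, j=9: +13·0.0833333° lon, +9·0.0416667° lat → SW at lon -158.917°, lat 72.375°.
Extended square 9, 0: +9·0.00833333° lon, +0·0.00416667° lat → SW at lon -158.842°, lat 72.375°.
Cell spans 0.00833333° lon × 0.00416667° lat.
south 72.37500, north 72.37917.

72.37500, 72.37917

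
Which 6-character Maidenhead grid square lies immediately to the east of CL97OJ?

CL97pj

Longitude subsquare o = 14; +1 → 15 = p.
The latitude characters are unchanged.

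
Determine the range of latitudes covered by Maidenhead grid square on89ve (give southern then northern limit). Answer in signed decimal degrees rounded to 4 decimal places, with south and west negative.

49.1667, 49.2083

Field O=14, N=13: +14·20° lon, +13·10° lat → SW at lon 100°, lat 40°.
Square 8, 9: +8·2° lon, +9·1° lat → SW at lon 116°, lat 49°.
Subsquare v=21, e=4: +21·0.0833333° lon, +4·0.0416667° lat → SW at lon 117.75°, lat 49.1667°.
Cell spans 0.0833333° lon × 0.0416667° lat.
south 49.1667, north 49.2083.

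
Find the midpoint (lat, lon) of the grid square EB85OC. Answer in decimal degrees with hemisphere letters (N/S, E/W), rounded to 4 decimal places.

Field E=4, B=1: +4·20° lon, +1·10° lat → SW at lon -100°, lat -80°.
Square 8, 5: +8·2° lon, +5·1° lat → SW at lon -84°, lat -75°.
Subsquare o=14, c=2: +14·0.0833333° lon, +2·0.0416667° lat → SW at lon -82.8333°, lat -74.9167°.
Cell spans 0.0833333° lon × 0.0416667° lat. Centre is SW corner plus half of each.
latitude 74.8958° S, longitude 82.7917° W.

74.8958° S, 82.7917° W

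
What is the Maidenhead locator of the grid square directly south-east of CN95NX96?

Longitude extended square 9; +1 → 10, wraps to 0, carry into subsquare.
Longitude subsquare n = 13; +1 → 14 = o.
Latitude extended square 6; −1 → 5.

CN95ox05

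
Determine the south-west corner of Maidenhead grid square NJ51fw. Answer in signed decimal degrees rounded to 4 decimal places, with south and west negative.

1.9167, 90.4167

Field N=13, J=9: +13·20° lon, +9·10° lat → SW at lon 80°, lat 0°.
Square 5, 1: +5·2° lon, +1·1° lat → SW at lon 90°, lat 1°.
Subsquare f=5, w=22: +5·0.0833333° lon, +22·0.0416667° lat → SW at lon 90.4167°, lat 1.91667°.
latitude 1.9167, longitude 90.4167.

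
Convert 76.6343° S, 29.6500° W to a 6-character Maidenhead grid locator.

HB53ei

Offset from 180°W / 90°S: lon 150.3500°, lat 13.3657°.
Field (20°×10°, letters A–R): lon ⌊150.3500/20⌋ = 7 → H; lat ⌊13.3657/10⌋ = 1 → B.
Square (2°×1°, digits 0–9): lon ⌊10.3500/2⌋ = 5; lat ⌊3.3657/1⌋ = 3.
Subsquare (5′×2.5′, letters a–x): lon ⌊0.3500/0.0833333⌋ = 4 → e; lat ⌊0.3657/0.0416667⌋ = 8 → i.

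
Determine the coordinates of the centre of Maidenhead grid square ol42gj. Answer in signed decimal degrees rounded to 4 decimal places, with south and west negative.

Field O=14, L=11: +14·20° lon, +11·10° lat → SW at lon 100°, lat 20°.
Square 4, 2: +4·2° lon, +2·1° lat → SW at lon 108°, lat 22°.
Subsquare g=6, j=9: +6·0.0833333° lon, +9·0.0416667° lat → SW at lon 108.5°, lat 22.375°.
Cell spans 0.0833333° lon × 0.0416667° lat. Centre is SW corner plus half of each.
latitude 22.3958, longitude 108.5417.

22.3958, 108.5417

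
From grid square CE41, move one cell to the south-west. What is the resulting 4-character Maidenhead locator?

Longitude square 4; −1 → 3.
Latitude square 1; −1 → 0.

CE30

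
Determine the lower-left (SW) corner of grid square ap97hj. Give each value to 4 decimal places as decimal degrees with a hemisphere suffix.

Field A=0, P=15: +0·20° lon, +15·10° lat → SW at lon -180°, lat 60°.
Square 9, 7: +9·2° lon, +7·1° lat → SW at lon -162°, lat 67°.
Subsquare h=7, j=9: +7·0.0833333° lon, +9·0.0416667° lat → SW at lon -161.417°, lat 67.375°.
latitude 67.3750° N, longitude 161.4167° W.

67.3750° N, 161.4167° W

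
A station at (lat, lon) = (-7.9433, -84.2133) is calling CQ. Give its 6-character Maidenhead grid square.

EI72vb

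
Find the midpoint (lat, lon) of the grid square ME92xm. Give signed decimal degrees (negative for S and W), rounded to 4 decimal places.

-47.4792, 79.9583

Field M=12, E=4: +12·20° lon, +4·10° lat → SW at lon 60°, lat -50°.
Square 9, 2: +9·2° lon, +2·1° lat → SW at lon 78°, lat -48°.
Subsquare x=23, m=12: +23·0.0833333° lon, +12·0.0416667° lat → SW at lon 79.9167°, lat -47.5°.
Cell spans 0.0833333° lon × 0.0416667° lat. Centre is SW corner plus half of each.
latitude -47.4792, longitude 79.9583.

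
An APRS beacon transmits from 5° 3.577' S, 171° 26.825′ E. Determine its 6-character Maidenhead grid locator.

RI54rw

Add 180° to longitude and 90° to latitude: 351.4471, 84.9404.
Field (20°×10°, letters A–R): lon ⌊351.4471/20⌋ = 17 → R; lat ⌊84.9404/10⌋ = 8 → I.
Square (2°×1°, digits 0–9): lon ⌊11.4471/2⌋ = 5; lat ⌊4.9404/1⌋ = 4.
Subsquare (5′×2.5′, letters a–x): lon ⌊1.4471/0.0833333⌋ = 17 → r; lat ⌊0.9404/0.0416667⌋ = 22 → w.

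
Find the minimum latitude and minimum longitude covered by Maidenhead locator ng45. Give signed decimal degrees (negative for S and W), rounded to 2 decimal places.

Field N=13, G=6: +13·20° lon, +6·10° lat → SW at lon 80°, lat -30°.
Square 4, 5: +4·2° lon, +5·1° lat → SW at lon 88°, lat -25°.
latitude -25.00, longitude 88.00.

-25.00, 88.00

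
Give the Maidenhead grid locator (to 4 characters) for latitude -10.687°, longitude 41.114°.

LH09

Offset from 180°W / 90°S: lon 221.11°, lat 79.31°.
Field: lon ⌊221.11/20⌋ = 11 → L; lat ⌊79.31/10⌋ = 7 → H.
Square: lon ⌊1.11/2⌋ = 0; lat ⌊9.31/1⌋ = 9.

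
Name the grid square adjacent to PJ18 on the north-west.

PJ09

Longitude square 1; −1 → 0.
Latitude square 8; +1 → 9.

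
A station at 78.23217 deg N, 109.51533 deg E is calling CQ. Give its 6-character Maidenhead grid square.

OQ48sf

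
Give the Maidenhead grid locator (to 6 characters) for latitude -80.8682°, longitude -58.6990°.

GA09pd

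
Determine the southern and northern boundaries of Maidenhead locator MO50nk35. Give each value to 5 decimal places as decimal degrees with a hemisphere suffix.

50.43750° N, 50.44167° N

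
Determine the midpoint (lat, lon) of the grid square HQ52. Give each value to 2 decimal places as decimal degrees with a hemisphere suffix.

72.50° N, 29.00° W

Field H=7, Q=16: +7·20° lon, +16·10° lat → SW at lon -40°, lat 70°.
Square 5, 2: +5·2° lon, +2·1° lat → SW at lon -30°, lat 72°.
Cell spans 2° lon × 1° lat. Centre is SW corner plus half of each.
latitude 72.50° N, longitude 29.00° W.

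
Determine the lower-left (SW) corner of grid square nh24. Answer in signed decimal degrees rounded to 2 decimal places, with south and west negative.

-16.00, 84.00

Field N=13, H=7: +13·20° lon, +7·10° lat → SW at lon 80°, lat -20°.
Square 2, 4: +2·2° lon, +4·1° lat → SW at lon 84°, lat -16°.
latitude -16.00, longitude 84.00.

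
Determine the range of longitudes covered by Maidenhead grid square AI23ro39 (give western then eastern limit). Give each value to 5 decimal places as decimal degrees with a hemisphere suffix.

174.55833° W, 174.55000° W

Field A=0, I=8: +0·20° lon, +8·10° lat → SW at lon -180°, lat -10°.
Square 2, 3: +2·2° lon, +3·1° lat → SW at lon -176°, lat -7°.
Subsquare r=17, o=14: +17·0.0833333° lon, +14·0.0416667° lat → SW at lon -174.583°, lat -6.41667°.
Extended square 3, 9: +3·0.00833333° lon, +9·0.00416667° lat → SW at lon -174.558°, lat -6.37917°.
Cell spans 0.00833333° lon × 0.00416667° lat.
west 174.55833° W, east 174.55000° W.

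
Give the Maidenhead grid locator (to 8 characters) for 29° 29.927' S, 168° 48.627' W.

AG50om20

Add 180° to longitude and 90° to latitude: 11.18955, 60.50122.
Field (20°×10°, letters A–R): lon ⌊11.18955/20⌋ = 0 → A; lat ⌊60.50122/10⌋ = 6 → G.
Square (2°×1°, digits 0–9): lon ⌊11.18955/2⌋ = 5; lat ⌊0.50122/1⌋ = 0.
Subsquare (5′×2.5′, letters a–x): lon ⌊1.18955/0.0833333⌋ = 14 → o; lat ⌊0.50122/0.0416667⌋ = 12 → m.
Extended square (30″×15″, digits 0–9): lon ⌊0.02288/0.00833333⌋ = 2; lat ⌊0.00122/0.00416667⌋ = 0.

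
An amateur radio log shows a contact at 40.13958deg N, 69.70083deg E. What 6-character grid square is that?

Add 180° to longitude and 90° to latitude: 249.7008, 130.1396.
Field: lon ⌊249.7008/20⌋ = 12 → M; lat ⌊130.1396/10⌋ = 13 → N.
Square: lon ⌊9.7008/2⌋ = 4; lat ⌊0.1396/1⌋ = 0.
Subsquare: lon ⌊1.7008/0.0833333⌋ = 20 → u; lat ⌊0.1396/0.0416667⌋ = 3 → d.

MN40ud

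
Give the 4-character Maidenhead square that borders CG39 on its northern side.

CH30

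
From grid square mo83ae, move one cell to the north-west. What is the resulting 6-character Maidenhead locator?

Longitude subsquare a = 0; −1 → -1, wraps to 23 = x, carry into square.
Longitude square 8; −1 → 7.
Latitude subsquare e = 4; +1 → 5 = f.

MO73xf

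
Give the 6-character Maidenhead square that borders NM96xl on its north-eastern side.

OM06am

Longitude subsquare x = 23; +1 → 24, wraps to 0 = a, carry into square.
Longitude square 9; +1 → 10, wraps to 0, carry into field.
Longitude field N = 13; +1 → 14 = O.
Latitude subsquare l = 11; +1 → 12 = m.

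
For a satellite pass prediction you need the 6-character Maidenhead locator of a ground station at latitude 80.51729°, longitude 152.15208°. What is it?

Add 180° to longitude and 90° to latitude: 332.1521, 170.5173.
Field (20°×10°, letters A–R): lon ⌊332.1521/20⌋ = 16 → Q; lat ⌊170.5173/10⌋ = 17 → R.
Square (2°×1°, digits 0–9): lon ⌊12.1521/2⌋ = 6; lat ⌊0.5173/1⌋ = 0.
Subsquare (5′×2.5′, letters a–x): lon ⌊0.1521/0.0833333⌋ = 1 → b; lat ⌊0.5173/0.0416667⌋ = 12 → m.

QR60bm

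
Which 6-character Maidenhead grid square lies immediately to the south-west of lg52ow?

LG52nv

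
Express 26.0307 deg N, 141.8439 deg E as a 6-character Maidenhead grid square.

Shift to the Maidenhead origin (180°W, 90°S): lon 321.8439, lat 116.0307.
Field: lon ⌊321.8439/20⌋ = 16 → Q; lat ⌊116.0307/10⌋ = 11 → L.
Square: lon ⌊1.8439/2⌋ = 0; lat ⌊6.0307/1⌋ = 6.
Subsquare: lon ⌊1.8439/0.0833333⌋ = 22 → w; lat ⌊0.0307/0.0416667⌋ = 0 → a.

QL06wa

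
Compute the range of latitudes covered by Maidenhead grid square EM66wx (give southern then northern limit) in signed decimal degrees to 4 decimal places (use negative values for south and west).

Field E=4, M=12: +4·20° lon, +12·10° lat → SW at lon -100°, lat 30°.
Square 6, 6: +6·2° lon, +6·1° lat → SW at lon -88°, lat 36°.
Subsquare w=22, x=23: +22·0.0833333° lon, +23·0.0416667° lat → SW at lon -86.1667°, lat 36.9583°.
Cell spans 0.0833333° lon × 0.0416667° lat.
south 36.9583, north 37.0000.

36.9583, 37.0000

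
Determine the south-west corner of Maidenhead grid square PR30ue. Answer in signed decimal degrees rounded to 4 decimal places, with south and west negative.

80.1667, 127.6667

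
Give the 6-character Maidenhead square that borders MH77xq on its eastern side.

Longitude subsquare x = 23; +1 → 24, wraps to 0 = a, carry into square.
Longitude square 7; +1 → 8.
The latitude characters are unchanged.

MH87aq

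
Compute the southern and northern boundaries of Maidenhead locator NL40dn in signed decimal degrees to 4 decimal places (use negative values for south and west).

Field N=13, L=11: +13·20° lon, +11·10° lat → SW at lon 80°, lat 20°.
Square 4, 0: +4·2° lon, +0·1° lat → SW at lon 88°, lat 20°.
Subsquare d=3, n=13: +3·0.0833333° lon, +13·0.0416667° lat → SW at lon 88.25°, lat 20.5417°.
Cell spans 0.0833333° lon × 0.0416667° lat.
south 20.5417, north 20.5833.

20.5417, 20.5833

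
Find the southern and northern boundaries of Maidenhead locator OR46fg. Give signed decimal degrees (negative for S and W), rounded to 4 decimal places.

Field O=14, R=17: +14·20° lon, +17·10° lat → SW at lon 100°, lat 80°.
Square 4, 6: +4·2° lon, +6·1° lat → SW at lon 108°, lat 86°.
Subsquare f=5, g=6: +5·0.0833333° lon, +6·0.0416667° lat → SW at lon 108.417°, lat 86.25°.
Cell spans 0.0833333° lon × 0.0416667° lat.
south 86.2500, north 86.2917.

86.2500, 86.2917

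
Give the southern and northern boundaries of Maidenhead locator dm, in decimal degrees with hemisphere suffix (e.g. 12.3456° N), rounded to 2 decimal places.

Field D=3, M=12: +3·20° lon, +12·10° lat → SW at lon -120°, lat 30°.
Cell spans 20° lon × 10° lat.
south 30.00° N, north 40.00° N.

30.00° N, 40.00° N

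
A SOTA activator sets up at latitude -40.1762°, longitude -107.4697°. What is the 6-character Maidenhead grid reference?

Add 180° to longitude and 90° to latitude: 72.5303, 49.8238.
Field: 72.5303/20 → 3 → D, 49.8238/10 → 4 → E; chars DE.
Square: 12.5303/2 → 6, 9.8238/1 → 9; chars 69.
Subsquare: 0.5303/0.0833333 → 6 → g, 0.8238/0.0416667 → 19 → t; chars gt.

DE69gt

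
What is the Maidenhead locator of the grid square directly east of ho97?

IO07

Longitude square 9; +1 → 10, wraps to 0, carry into field.
Longitude field H = 7; +1 → 8 = I.
The latitude characters are unchanged.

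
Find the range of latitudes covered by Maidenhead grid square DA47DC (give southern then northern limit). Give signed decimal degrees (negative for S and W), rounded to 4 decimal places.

-82.9167, -82.8750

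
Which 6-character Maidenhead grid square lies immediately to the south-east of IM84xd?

IM94ac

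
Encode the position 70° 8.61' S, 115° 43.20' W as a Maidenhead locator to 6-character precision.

DB29du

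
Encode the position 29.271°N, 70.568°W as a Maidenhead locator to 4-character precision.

FL49

Add 180° to longitude and 90° to latitude: 109.43, 119.27.
Field: lon ⌊109.43/20⌋ = 5 → F; lat ⌊119.27/10⌋ = 11 → L.
Square: lon ⌊9.43/2⌋ = 4; lat ⌊9.27/1⌋ = 9.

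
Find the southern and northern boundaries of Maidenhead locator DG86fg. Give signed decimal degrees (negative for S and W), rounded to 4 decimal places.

Field D=3, G=6: +3·20° lon, +6·10° lat → SW at lon -120°, lat -30°.
Square 8, 6: +8·2° lon, +6·1° lat → SW at lon -104°, lat -24°.
Subsquare f=5, g=6: +5·0.0833333° lon, +6·0.0416667° lat → SW at lon -103.583°, lat -23.75°.
Cell spans 0.0833333° lon × 0.0416667° lat.
south -23.7500, north -23.7083.

-23.7500, -23.7083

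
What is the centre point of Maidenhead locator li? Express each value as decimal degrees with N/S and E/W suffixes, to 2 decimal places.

5.00° S, 50.00° E

Field L=11, I=8: +11·20° lon, +8·10° lat → SW at lon 40°, lat -10°.
Cell spans 20° lon × 10° lat. Centre is SW corner plus half of each.
latitude 5.00° S, longitude 50.00° E.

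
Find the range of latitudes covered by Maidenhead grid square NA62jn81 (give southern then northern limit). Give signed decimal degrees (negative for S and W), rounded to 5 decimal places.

-87.45417, -87.45000

Field N=13, A=0: +13·20° lon, +0·10° lat → SW at lon 80°, lat -90°.
Square 6, 2: +6·2° lon, +2·1° lat → SW at lon 92°, lat -88°.
Subsquare j=9, n=13: +9·0.0833333° lon, +13·0.0416667° lat → SW at lon 92.75°, lat -87.4583°.
Extended square 8, 1: +8·0.00833333° lon, +1·0.00416667° lat → SW at lon 92.8167°, lat -87.4542°.
Cell spans 0.00833333° lon × 0.00416667° lat.
south -87.45417, north -87.45000.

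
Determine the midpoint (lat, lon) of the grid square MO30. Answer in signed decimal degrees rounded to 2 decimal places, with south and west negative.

Field M=12, O=14: +12·20° lon, +14·10° lat → SW at lon 60°, lat 50°.
Square 3, 0: +3·2° lon, +0·1° lat → SW at lon 66°, lat 50°.
Cell spans 2° lon × 1° lat. Centre is SW corner plus half of each.
latitude 50.50, longitude 67.00.

50.50, 67.00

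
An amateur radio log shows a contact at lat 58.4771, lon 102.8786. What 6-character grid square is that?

OO18kl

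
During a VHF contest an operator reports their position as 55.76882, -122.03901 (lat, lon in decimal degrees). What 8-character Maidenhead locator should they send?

Offset from 180°W / 90°S: lon 57.96099°, lat 145.76882°.
Field: 57.96099/20 → 2 → C, 145.76882/10 → 14 → O; chars CO.
Square: 17.96099/2 → 8, 5.76882/1 → 5; chars 85.
Subsquare: 1.96099/0.0833333 → 23 → x, 0.76882/0.0416667 → 18 → s; chars xs.
Extended square: 0.04432/0.00833333 → 5, 0.01882/0.00416667 → 4; chars 54.

CO85xs54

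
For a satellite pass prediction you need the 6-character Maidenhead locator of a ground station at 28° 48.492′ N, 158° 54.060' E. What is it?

QL98kt

Offset from 180°W / 90°S: lon 338.9010°, lat 118.8082°.
Field: 338.9010/20 → 16 → Q, 118.8082/10 → 11 → L; chars QL.
Square: 18.9010/2 → 9, 8.8082/1 → 8; chars 98.
Subsquare: 0.9010/0.0833333 → 10 → k, 0.8082/0.0416667 → 19 → t; chars kt.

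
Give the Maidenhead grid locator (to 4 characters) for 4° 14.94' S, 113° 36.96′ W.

DI35

Add 180° to longitude and 90° to latitude: 66.38, 85.75.
Field: lon ⌊66.38/20⌋ = 3 → D; lat ⌊85.75/10⌋ = 8 → I.
Square: lon ⌊6.38/2⌋ = 3; lat ⌊5.75/1⌋ = 5.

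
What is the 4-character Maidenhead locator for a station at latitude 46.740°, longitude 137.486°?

Shift to the Maidenhead origin (180°W, 90°S): lon 317.49, lat 136.74.
Field: 317.49/20 → 15 → P, 136.74/10 → 13 → N; chars PN.
Square: 17.49/2 → 8, 6.74/1 → 6; chars 86.

PN86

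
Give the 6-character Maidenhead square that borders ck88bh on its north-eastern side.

Longitude subsquare b = 1; +1 → 2 = c.
Latitude subsquare h = 7; +1 → 8 = i.

CK88ci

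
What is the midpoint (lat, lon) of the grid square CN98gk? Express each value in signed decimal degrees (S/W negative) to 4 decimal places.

48.4375, -121.4583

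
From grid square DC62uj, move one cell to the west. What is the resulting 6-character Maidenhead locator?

DC62tj

Longitude subsquare u = 20; −1 → 19 = t.
The latitude characters are unchanged.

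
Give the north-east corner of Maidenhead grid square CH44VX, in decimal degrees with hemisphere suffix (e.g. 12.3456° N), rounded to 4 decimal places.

15.0000° S, 130.1667° W

Field C=2, H=7: +2·20° lon, +7·10° lat → SW at lon -140°, lat -20°.
Square 4, 4: +4·2° lon, +4·1° lat → SW at lon -132°, lat -16°.
Subsquare v=21, x=23: +21·0.0833333° lon, +23·0.0416667° lat → SW at lon -130.25°, lat -15.0417°.
Cell spans 0.0833333° lon × 0.0416667° lat. NE corner is SW corner plus one full cell.
latitude 15.0000° S, longitude 130.1667° W.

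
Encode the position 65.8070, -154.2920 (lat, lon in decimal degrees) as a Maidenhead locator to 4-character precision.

BP25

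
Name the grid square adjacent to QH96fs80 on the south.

QH96fr89

Latitude extended square 0; −1 → -1, wraps to 9, carry into subsquare.
Latitude subsquare s = 18; −1 → 17 = r.
The longitude characters are unchanged.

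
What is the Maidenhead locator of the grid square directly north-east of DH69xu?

DH79av

Longitude subsquare x = 23; +1 → 24, wraps to 0 = a, carry into square.
Longitude square 6; +1 → 7.
Latitude subsquare u = 20; +1 → 21 = v.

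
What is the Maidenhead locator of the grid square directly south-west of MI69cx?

MI69bw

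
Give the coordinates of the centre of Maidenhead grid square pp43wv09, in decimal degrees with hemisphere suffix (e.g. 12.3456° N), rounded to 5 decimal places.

Field P=15, P=15: +15·20° lon, +15·10° lat → SW at lon 120°, lat 60°.
Square 4, 3: +4·2° lon, +3·1° lat → SW at lon 128°, lat 63°.
Subsquare w=22, v=21: +22·0.0833333° lon, +21·0.0416667° lat → SW at lon 129.833°, lat 63.875°.
Extended square 0, 9: +0·0.00833333° lon, +9·0.00416667° lat → SW at lon 129.833°, lat 63.9125°.
Cell spans 0.00833333° lon × 0.00416667° lat. Centre is SW corner plus half of each.
latitude 63.91458° N, longitude 129.83750° E.

63.91458° N, 129.83750° E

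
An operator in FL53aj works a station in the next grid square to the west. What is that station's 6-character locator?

FL43xj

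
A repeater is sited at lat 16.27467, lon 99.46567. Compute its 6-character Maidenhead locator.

NK96rg

Shift to the Maidenhead origin (180°W, 90°S): lon 279.4657, lat 106.2747.
Field: lon ⌊279.4657/20⌋ = 13 → N; lat ⌊106.2747/10⌋ = 10 → K.
Square: lon ⌊19.4657/2⌋ = 9; lat ⌊6.2747/1⌋ = 6.
Subsquare: lon ⌊1.4657/0.0833333⌋ = 17 → r; lat ⌊0.2747/0.0416667⌋ = 6 → g.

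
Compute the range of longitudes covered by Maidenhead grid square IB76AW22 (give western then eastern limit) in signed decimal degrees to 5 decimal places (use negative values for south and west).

-5.98333, -5.97500

Field I=8, B=1: +8·20° lon, +1·10° lat → SW at lon -20°, lat -80°.
Square 7, 6: +7·2° lon, +6·1° lat → SW at lon -6°, lat -74°.
Subsquare a=0, w=22: +0·0.0833333° lon, +22·0.0416667° lat → SW at lon -6°, lat -73.0833°.
Extended square 2, 2: +2·0.00833333° lon, +2·0.00416667° lat → SW at lon -5.98333°, lat -73.075°.
Cell spans 0.00833333° lon × 0.00416667° lat.
west -5.98333, east -5.97500.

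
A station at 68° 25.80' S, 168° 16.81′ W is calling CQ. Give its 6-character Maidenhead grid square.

Shift to the Maidenhead origin (180°W, 90°S): lon 11.7198, lat 21.5700.
Field (20°×10°, letters A–R): 11.7198/20 → 0 → A, 21.5700/10 → 2 → C; chars AC.
Square (2°×1°, digits 0–9): 11.7198/2 → 5, 1.5700/1 → 1; chars 51.
Subsquare (5′×2.5′, letters a–x): 1.7198/0.0833333 → 20 → u, 0.5700/0.0416667 → 13 → n; chars un.

AC51un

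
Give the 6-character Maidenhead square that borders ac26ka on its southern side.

Latitude subsquare a = 0; −1 → -1, wraps to 23 = x, carry into square.
Latitude square 6; −1 → 5.
The longitude characters are unchanged.

AC25kx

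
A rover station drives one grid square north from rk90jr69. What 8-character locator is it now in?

Latitude extended square 9; +1 → 10, wraps to 0, carry into subsquare.
Latitude subsquare r = 17; +1 → 18 = s.
The longitude characters are unchanged.

RK90js60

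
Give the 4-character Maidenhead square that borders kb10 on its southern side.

KA19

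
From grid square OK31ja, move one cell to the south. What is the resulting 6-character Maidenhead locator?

OK30jx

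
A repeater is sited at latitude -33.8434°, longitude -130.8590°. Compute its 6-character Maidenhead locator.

Shift to the Maidenhead origin (180°W, 90°S): lon 49.1410, lat 56.1566.
Field (20°×10°, letters A–R): lon ⌊49.1410/20⌋ = 2 → C; lat ⌊56.1566/10⌋ = 5 → F.
Square (2°×1°, digits 0–9): lon ⌊9.1410/2⌋ = 4; lat ⌊6.1566/1⌋ = 6.
Subsquare (5′×2.5′, letters a–x): lon ⌊1.1410/0.0833333⌋ = 13 → n; lat ⌊0.1566/0.0416667⌋ = 3 → d.

CF46nd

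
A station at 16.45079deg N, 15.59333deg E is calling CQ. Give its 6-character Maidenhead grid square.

Shift to the Maidenhead origin (180°W, 90°S): lon 195.5933, lat 106.4508.
Field (20°×10°, letters A–R): lon ⌊195.5933/20⌋ = 9 → J; lat ⌊106.4508/10⌋ = 10 → K.
Square (2°×1°, digits 0–9): lon ⌊15.5933/2⌋ = 7; lat ⌊6.4508/1⌋ = 6.
Subsquare (5′×2.5′, letters a–x): lon ⌊1.5933/0.0833333⌋ = 19 → t; lat ⌊0.4508/0.0416667⌋ = 10 → k.

JK76tk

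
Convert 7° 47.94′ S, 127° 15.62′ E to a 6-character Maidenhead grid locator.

PI32pe

Offset from 180°W / 90°S: lon 307.2603°, lat 82.2010°.
Field: 307.2603/20 → 15 → P, 82.2010/10 → 8 → I; chars PI.
Square: 7.2603/2 → 3, 2.2010/1 → 2; chars 32.
Subsquare: 1.2603/0.0833333 → 15 → p, 0.2010/0.0416667 → 4 → e; chars pe.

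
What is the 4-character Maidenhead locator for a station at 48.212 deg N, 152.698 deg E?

QN68

Add 180° to longitude and 90° to latitude: 332.70, 138.21.
Field: lon ⌊332.70/20⌋ = 16 → Q; lat ⌊138.21/10⌋ = 13 → N.
Square: lon ⌊12.70/2⌋ = 6; lat ⌊8.21/1⌋ = 8.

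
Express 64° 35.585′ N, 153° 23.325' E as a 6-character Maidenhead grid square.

Offset from 180°W / 90°S: lon 333.3887°, lat 154.5931°.
Field (20°×10°, letters A–R): lon ⌊333.3887/20⌋ = 16 → Q; lat ⌊154.5931/10⌋ = 15 → P.
Square (2°×1°, digits 0–9): lon ⌊13.3887/2⌋ = 6; lat ⌊4.5931/1⌋ = 4.
Subsquare (5′×2.5′, letters a–x): lon ⌊1.3887/0.0833333⌋ = 16 → q; lat ⌊0.5931/0.0416667⌋ = 14 → o.

QP64qo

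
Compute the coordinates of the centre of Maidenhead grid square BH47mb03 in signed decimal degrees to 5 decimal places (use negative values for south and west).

-12.94375, -150.99583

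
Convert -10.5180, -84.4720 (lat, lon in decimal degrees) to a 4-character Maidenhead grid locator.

Add 180° to longitude and 90° to latitude: 95.53, 79.48.
Field: 95.53/20 → 4 → E, 79.48/10 → 7 → H; chars EH.
Square: 15.53/2 → 7, 9.48/1 → 9; chars 79.

EH79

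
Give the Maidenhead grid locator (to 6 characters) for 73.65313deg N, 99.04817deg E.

NQ93mp

Shift to the Maidenhead origin (180°W, 90°S): lon 279.0482, lat 163.6531.
Field (20°×10°, letters A–R): lon ⌊279.0482/20⌋ = 13 → N; lat ⌊163.6531/10⌋ = 16 → Q.
Square (2°×1°, digits 0–9): lon ⌊19.0482/2⌋ = 9; lat ⌊3.6531/1⌋ = 3.
Subsquare (5′×2.5′, letters a–x): lon ⌊1.0482/0.0833333⌋ = 12 → m; lat ⌊0.6531/0.0416667⌋ = 15 → p.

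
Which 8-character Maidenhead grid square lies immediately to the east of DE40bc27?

Longitude extended square 2; +1 → 3.
The latitude characters are unchanged.

DE40bc37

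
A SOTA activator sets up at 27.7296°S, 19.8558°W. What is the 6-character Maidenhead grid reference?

IG02bg

Add 180° to longitude and 90° to latitude: 160.1442, 62.2704.
Field: lon ⌊160.1442/20⌋ = 8 → I; lat ⌊62.2704/10⌋ = 6 → G.
Square: lon ⌊0.1442/2⌋ = 0; lat ⌊2.2704/1⌋ = 2.
Subsquare: lon ⌊0.1442/0.0833333⌋ = 1 → b; lat ⌊0.2704/0.0416667⌋ = 6 → g.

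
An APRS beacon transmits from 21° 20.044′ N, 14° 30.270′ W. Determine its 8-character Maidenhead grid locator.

IL21ri90

Shift to the Maidenhead origin (180°W, 90°S): lon 165.49550, lat 111.33407.
Field: lon ⌊165.49550/20⌋ = 8 → I; lat ⌊111.33407/10⌋ = 11 → L.
Square: lon ⌊5.49550/2⌋ = 2; lat ⌊1.33407/1⌋ = 1.
Subsquare: lon ⌊1.49550/0.0833333⌋ = 17 → r; lat ⌊0.33407/0.0416667⌋ = 8 → i.
Extended square: lon ⌊0.07883/0.00833333⌋ = 9; lat ⌊0.00073/0.00416667⌋ = 0.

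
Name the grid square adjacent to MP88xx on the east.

MP98ax

Longitude subsquare x = 23; +1 → 24, wraps to 0 = a, carry into square.
Longitude square 8; +1 → 9.
The latitude characters are unchanged.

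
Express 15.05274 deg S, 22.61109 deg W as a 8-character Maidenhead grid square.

HH84qw67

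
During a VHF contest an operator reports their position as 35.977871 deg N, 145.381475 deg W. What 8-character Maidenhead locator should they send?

BM75hx44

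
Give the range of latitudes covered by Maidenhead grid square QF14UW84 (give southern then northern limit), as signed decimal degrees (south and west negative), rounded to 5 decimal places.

-35.06667, -35.06250

Field Q=16, F=5: +16·20° lon, +5·10° lat → SW at lon 140°, lat -40°.
Square 1, 4: +1·2° lon, +4·1° lat → SW at lon 142°, lat -36°.
Subsquare u=20, w=22: +20·0.0833333° lon, +22·0.0416667° lat → SW at lon 143.667°, lat -35.0833°.
Extended square 8, 4: +8·0.00833333° lon, +4·0.00416667° lat → SW at lon 143.733°, lat -35.0667°.
Cell spans 0.00833333° lon × 0.00416667° lat.
south -35.06667, north -35.06250.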